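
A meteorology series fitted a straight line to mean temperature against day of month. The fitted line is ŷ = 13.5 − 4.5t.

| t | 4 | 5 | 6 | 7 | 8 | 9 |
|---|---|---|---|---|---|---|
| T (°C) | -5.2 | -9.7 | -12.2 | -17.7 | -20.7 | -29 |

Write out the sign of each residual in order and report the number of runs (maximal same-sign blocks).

t=4: ŷ = 13.5 − 4.5·4 = -4.5; r = -5.2 − (-4.5) = -0.7
t=5: ŷ = 13.5 − 4.5·5 = -9; r = -9.7 − (-9) = -0.7
t=6: ŷ = 13.5 − 4.5·6 = -13.5; r = -12.2 − (-13.5) = 1.3
t=7: ŷ = 13.5 − 4.5·7 = -18; r = -17.7 − (-18) = 0.3
t=8: ŷ = 13.5 − 4.5·8 = -22.5; r = -20.7 − (-22.5) = 1.8
t=9: ŷ = 13.5 − 4.5·9 = -27; r = -29 − (-27) = -2
Signs: − − + + + −
Runs: −×2, +×3, −×1 → 3

3 runs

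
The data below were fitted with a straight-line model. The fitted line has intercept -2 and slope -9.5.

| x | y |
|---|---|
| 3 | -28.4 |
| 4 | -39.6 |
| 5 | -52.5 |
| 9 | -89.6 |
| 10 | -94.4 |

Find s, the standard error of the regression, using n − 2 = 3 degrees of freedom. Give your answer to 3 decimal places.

x=3: ŷ = -2 − 9.5·3 = -30.5; e = -28.4 − (-30.5) = 2.1
x=4: ŷ = -2 − 9.5·4 = -40; e = -39.6 − (-40) = 0.4
x=5: ŷ = -2 − 9.5·5 = -49.5; e = -52.5 − (-49.5) = -3
x=9: ŷ = -2 − 9.5·9 = -87.5; e = -89.6 − (-87.5) = -2.1
x=10: ŷ = -2 − 9.5·10 = -97; e = -94.4 − (-97) = 2.6
SSE = 4.41 + 0.16 + 9 + 4.41 + 6.76 = 24.74
s = √(24.74/3) = √8.24667 ≈ 2.872

s = 2.872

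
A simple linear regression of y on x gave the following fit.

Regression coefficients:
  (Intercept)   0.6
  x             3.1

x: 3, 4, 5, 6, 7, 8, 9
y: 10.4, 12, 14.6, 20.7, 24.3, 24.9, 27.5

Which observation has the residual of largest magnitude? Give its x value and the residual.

x=3: ŷ = 0.6 + 3.1·3 = 9.9; r = 10.4 − 9.9 = 0.5
x=4: ŷ = 0.6 + 3.1·4 = 13; r = 12 − 13 = -1
x=5: ŷ = 0.6 + 3.1·5 = 16.1; r = 14.6 − 16.1 = -1.5
x=6: ŷ = 0.6 + 3.1·6 = 19.2; r = 20.7 − 19.2 = 1.5
x=7: ŷ = 0.6 + 3.1·7 = 22.3; r = 24.3 − 22.3 = 2
x=8: ŷ = 0.6 + 3.1·8 = 25.4; r = 24.9 − 25.4 = -0.5
x=9: ŷ = 0.6 + 3.1·9 = 28.5; r = 27.5 − 28.5 = -1
Largest |r| is 2 at x = 7, residual 2.

x = 7, r = 2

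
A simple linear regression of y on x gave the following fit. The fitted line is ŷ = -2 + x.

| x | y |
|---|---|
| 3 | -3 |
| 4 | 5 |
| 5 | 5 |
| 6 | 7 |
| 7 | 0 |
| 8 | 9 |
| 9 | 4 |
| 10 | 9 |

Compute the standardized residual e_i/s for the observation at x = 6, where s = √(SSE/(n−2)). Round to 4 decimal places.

x=3: ŷ = -2 + 3 = 1; e = -3 − 1 = -4
x=4: ŷ = -2 + 4 = 2; e = 5 − 2 = 3
x=5: ŷ = -2 + 5 = 3; e = 5 − 3 = 2
x=6: ŷ = -2 + 6 = 4; e = 7 − 4 = 3
x=7: ŷ = -2 + 7 = 5; e = 0 − 5 = -5
x=8: ŷ = -2 + 8 = 6; e = 9 − 6 = 3
x=9: ŷ = -2 + 9 = 7; e = 4 − 7 = -3
x=10: ŷ = -2 + 10 = 8; e = 9 − 8 = 1
SSE = 16 + 9 + 4 + 9 + 25 + 9 + 9 + 1 = 82
s = √(82/6) = 3.69685
e/s = 3 / 3.69685 = 0.8115

0.8115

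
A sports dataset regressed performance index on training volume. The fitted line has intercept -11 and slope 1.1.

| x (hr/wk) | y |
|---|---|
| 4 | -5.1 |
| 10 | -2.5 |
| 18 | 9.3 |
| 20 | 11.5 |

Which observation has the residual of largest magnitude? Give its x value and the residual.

x=4: ŷ = -11 + 1.1·4 = -6.6; e = -5.1 − (-6.6) = 1.5
x=10: ŷ = -11 + 1.1·10 = 0; e = -2.5 − 0 = -2.5
x=18: ŷ = -11 + 1.1·18 = 8.8; e = 9.3 − 8.8 = 0.5
x=20: ŷ = -11 + 1.1·20 = 11; e = 11.5 − 11 = 0.5
Largest |e| is 2.5 at x = 10, residual -2.5.

x = 10, e = -2.5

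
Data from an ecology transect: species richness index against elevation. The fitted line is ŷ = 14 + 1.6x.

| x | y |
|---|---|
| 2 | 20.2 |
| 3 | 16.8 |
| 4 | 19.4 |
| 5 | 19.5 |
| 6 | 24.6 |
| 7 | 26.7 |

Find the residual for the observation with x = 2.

ŷ = 14 + 1.6·2 = 17.2
e = 20.2 − 17.2 = 3

e = 3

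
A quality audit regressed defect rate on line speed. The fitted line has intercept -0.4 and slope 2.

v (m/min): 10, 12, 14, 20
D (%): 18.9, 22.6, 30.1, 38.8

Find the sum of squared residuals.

v=10: D̂ = -0.4 + 2·10 = 19.6; r = 18.9 − 19.6 = -0.7
v=12: D̂ = -0.4 + 2·12 = 23.6; r = 22.6 − 23.6 = -1
v=14: D̂ = -0.4 + 2·14 = 27.6; r = 30.1 − 27.6 = 2.5
v=20: D̂ = -0.4 + 2·20 = 39.6; r = 38.8 − 39.6 = -0.8
SSE = 0.49 + 1 + 6.25 + 0.64 = 8.38

SSE = 8.38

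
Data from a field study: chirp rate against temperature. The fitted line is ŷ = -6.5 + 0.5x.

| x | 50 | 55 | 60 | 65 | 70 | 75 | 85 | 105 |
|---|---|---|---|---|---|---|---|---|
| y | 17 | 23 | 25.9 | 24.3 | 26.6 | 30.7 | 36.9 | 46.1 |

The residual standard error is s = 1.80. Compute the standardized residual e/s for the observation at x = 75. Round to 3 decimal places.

ŷ = -6.5 + 0.5·75 = 31
e = 30.7 − 31 = -0.3
e/s = -0.3 / 1.80 = -0.167

-0.167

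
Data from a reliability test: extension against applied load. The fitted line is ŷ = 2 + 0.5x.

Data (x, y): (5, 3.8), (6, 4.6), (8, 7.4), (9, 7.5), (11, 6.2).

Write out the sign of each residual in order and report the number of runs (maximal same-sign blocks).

x=5: ŷ = 2 + 0.5·5 = 4.5; e = 3.8 − 4.5 = -0.7
x=6: ŷ = 2 + 0.5·6 = 5; e = 4.6 − 5 = -0.4
x=8: ŷ = 2 + 0.5·8 = 6; e = 7.4 − 6 = 1.4
x=9: ŷ = 2 + 0.5·9 = 6.5; e = 7.5 − 6.5 = 1
x=11: ŷ = 2 + 0.5·11 = 7.5; e = 6.2 − 7.5 = -1.3
Signs: − − + + −
Runs: −×2, +×2, −×1 → 3

3 runs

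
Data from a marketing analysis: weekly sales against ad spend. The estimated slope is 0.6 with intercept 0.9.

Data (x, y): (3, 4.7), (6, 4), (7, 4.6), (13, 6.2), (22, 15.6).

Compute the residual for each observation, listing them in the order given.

2, -0.5, -0.5, -2.5, 1.5

x=3: ŷ = 0.9 + 0.6·3 = 2.7; r = 4.7 − 2.7 = 2
x=6: ŷ = 0.9 + 0.6·6 = 4.5; r = 4 − 4.5 = -0.5
x=7: ŷ = 0.9 + 0.6·7 = 5.1; r = 4.6 − 5.1 = -0.5
x=13: ŷ = 0.9 + 0.6·13 = 8.7; r = 6.2 − 8.7 = -2.5
x=22: ŷ = 0.9 + 0.6·22 = 14.1; r = 15.6 − 14.1 = 1.5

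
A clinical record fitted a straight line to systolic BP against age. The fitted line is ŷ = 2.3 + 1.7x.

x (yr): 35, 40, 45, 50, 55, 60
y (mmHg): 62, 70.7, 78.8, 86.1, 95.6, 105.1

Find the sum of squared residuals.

SSE = 2.32

x=35: ŷ = 2.3 + 1.7·35 = 61.8; r = 62 − 61.8 = 0.2
x=40: ŷ = 2.3 + 1.7·40 = 70.3; r = 70.7 − 70.3 = 0.4
x=45: ŷ = 2.3 + 1.7·45 = 78.8; r = 78.8 − 78.8 = 0
x=50: ŷ = 2.3 + 1.7·50 = 87.3; r = 86.1 − 87.3 = -1.2
x=55: ŷ = 2.3 + 1.7·55 = 95.8; r = 95.6 − 95.8 = -0.2
x=60: ŷ = 2.3 + 1.7·60 = 104.3; r = 105.1 − 104.3 = 0.8
SSE = 0.04 + 0.16 + 0 + 1.44 + 0.04 + 0.64 = 2.32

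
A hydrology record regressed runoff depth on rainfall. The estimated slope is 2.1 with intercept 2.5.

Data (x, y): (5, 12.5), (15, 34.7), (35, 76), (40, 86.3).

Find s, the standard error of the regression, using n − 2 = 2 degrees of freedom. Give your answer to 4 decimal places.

s = 0.6245

x=5: ŷ = 2.5 + 2.1·5 = 13; e = 12.5 − 13 = -0.5
x=15: ŷ = 2.5 + 2.1·15 = 34; e = 34.7 − 34 = 0.7
x=35: ŷ = 2.5 + 2.1·35 = 76; e = 76 − 76 = 0
x=40: ŷ = 2.5 + 2.1·40 = 86.5; e = 86.3 − 86.5 = -0.2
SSE = 0.25 + 0.49 + 0 + 0.04 = 0.78
s = √(0.78/2) = √0.39 ≈ 0.6245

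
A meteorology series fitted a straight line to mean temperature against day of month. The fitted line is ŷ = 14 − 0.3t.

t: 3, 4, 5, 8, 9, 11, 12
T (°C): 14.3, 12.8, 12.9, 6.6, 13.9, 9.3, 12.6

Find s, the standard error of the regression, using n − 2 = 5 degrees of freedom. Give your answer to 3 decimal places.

s = 2.834

t=3: ŷ = 14 − 0.3·3 = 13.1; e = 14.3 − 13.1 = 1.2
t=4: ŷ = 14 − 0.3·4 = 12.8; e = 12.8 − 12.8 = 0
t=5: ŷ = 14 − 0.3·5 = 12.5; e = 12.9 − 12.5 = 0.4
t=8: ŷ = 14 − 0.3·8 = 11.6; e = 6.6 − 11.6 = -5
t=9: ŷ = 14 − 0.3·9 = 11.3; e = 13.9 − 11.3 = 2.6
t=11: ŷ = 14 − 0.3·11 = 10.7; e = 9.3 − 10.7 = -1.4
t=12: ŷ = 14 − 0.3·12 = 10.4; e = 12.6 − 10.4 = 2.2
SSE = 1.44 + 0 + 0.16 + 25 + 6.76 + 1.96 + 4.84 = 40.16
s = √(40.16/5) = √8.032 ≈ 2.834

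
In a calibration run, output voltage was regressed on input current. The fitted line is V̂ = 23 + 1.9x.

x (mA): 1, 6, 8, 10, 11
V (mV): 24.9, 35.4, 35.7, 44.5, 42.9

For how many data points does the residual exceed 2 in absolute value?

2

x=1: V̂ = 23 + 1.9·1 = 24.9; r = 24.9 − 24.9 = 0
x=6: V̂ = 23 + 1.9·6 = 34.4; r = 35.4 − 34.4 = 1
x=8: V̂ = 23 + 1.9·8 = 38.2; r = 35.7 − 38.2 = -2.5
x=10: V̂ = 23 + 1.9·10 = 42; r = 44.5 − 42 = 2.5
x=11: V̂ = 23 + 1.9·11 = 43.9; r = 42.9 − 43.9 = -1
|r| > 2: x=8 (|r|=2.5), x=10 (|r|=2.5) → 2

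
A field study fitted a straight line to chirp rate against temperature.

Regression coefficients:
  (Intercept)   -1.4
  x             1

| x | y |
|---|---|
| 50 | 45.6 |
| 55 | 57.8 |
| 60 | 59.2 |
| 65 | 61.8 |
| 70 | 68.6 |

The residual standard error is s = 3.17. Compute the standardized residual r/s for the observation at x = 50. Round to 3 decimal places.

-0.946

ŷ = -1.4 + 50 = 48.6
r = 45.6 − 48.6 = -3
r/s = -3 / 3.17 = -0.946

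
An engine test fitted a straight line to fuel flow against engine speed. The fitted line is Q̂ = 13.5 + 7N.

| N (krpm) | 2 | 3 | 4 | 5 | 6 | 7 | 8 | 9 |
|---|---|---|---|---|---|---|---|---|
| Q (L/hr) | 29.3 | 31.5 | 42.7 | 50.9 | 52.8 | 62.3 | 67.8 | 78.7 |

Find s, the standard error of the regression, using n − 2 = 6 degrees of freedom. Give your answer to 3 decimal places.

s = 2.398

N=2: Q̂ = 13.5 + 7·2 = 27.5; e = 29.3 − 27.5 = 1.8
N=3: Q̂ = 13.5 + 7·3 = 34.5; e = 31.5 − 34.5 = -3
N=4: Q̂ = 13.5 + 7·4 = 41.5; e = 42.7 − 41.5 = 1.2
N=5: Q̂ = 13.5 + 7·5 = 48.5; e = 50.9 − 48.5 = 2.4
N=6: Q̂ = 13.5 + 7·6 = 55.5; e = 52.8 − 55.5 = -2.7
N=7: Q̂ = 13.5 + 7·7 = 62.5; e = 62.3 − 62.5 = -0.2
N=8: Q̂ = 13.5 + 7·8 = 69.5; e = 67.8 − 69.5 = -1.7
N=9: Q̂ = 13.5 + 7·9 = 76.5; e = 78.7 − 76.5 = 2.2
SSE = 3.24 + 9 + 1.44 + 5.76 + 7.29 + 0.04 + 2.89 + 4.84 = 34.5
s = √(34.5/6) = √5.75 ≈ 2.398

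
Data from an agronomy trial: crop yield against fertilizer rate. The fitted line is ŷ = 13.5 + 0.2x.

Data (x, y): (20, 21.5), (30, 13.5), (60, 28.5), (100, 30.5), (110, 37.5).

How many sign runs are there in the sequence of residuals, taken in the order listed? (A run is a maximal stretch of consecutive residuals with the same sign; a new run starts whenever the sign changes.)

5 runs

x=20: ŷ = 13.5 + 0.2·20 = 17.5; r = 21.5 − 17.5 = 4
x=30: ŷ = 13.5 + 0.2·30 = 19.5; r = 13.5 − 19.5 = -6
x=60: ŷ = 13.5 + 0.2·60 = 25.5; r = 28.5 − 25.5 = 3
x=100: ŷ = 13.5 + 0.2·100 = 33.5; r = 30.5 − 33.5 = -3
x=110: ŷ = 13.5 + 0.2·110 = 35.5; r = 37.5 − 35.5 = 2
Signs: + − + − +
Runs: +×1, −×1, +×1, −×1, +×1 → 5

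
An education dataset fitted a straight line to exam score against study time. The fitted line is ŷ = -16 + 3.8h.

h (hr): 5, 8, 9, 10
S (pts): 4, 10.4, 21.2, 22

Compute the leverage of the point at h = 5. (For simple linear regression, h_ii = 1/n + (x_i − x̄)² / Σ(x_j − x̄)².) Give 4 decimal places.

h̄ = (5 + 8 + 9 + 10)/4 = 8
Σ(h − h̄)² = 9 + 0 + 1 + 4 = 14
h = 1/4 + (-3)²/14 = 0.25 + 0.642857 = 0.8929

h = 0.8929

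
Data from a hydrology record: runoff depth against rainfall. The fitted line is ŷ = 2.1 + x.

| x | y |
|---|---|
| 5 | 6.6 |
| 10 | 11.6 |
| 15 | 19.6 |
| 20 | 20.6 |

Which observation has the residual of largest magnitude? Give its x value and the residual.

x = 15, r = 2.5

x=5: ŷ = 2.1 + 5 = 7.1; r = 6.6 − 7.1 = -0.5
x=10: ŷ = 2.1 + 10 = 12.1; r = 11.6 − 12.1 = -0.5
x=15: ŷ = 2.1 + 15 = 17.1; r = 19.6 − 17.1 = 2.5
x=20: ŷ = 2.1 + 20 = 22.1; r = 20.6 − 22.1 = -1.5
Largest |r| is 2.5 at x = 15, residual 2.5.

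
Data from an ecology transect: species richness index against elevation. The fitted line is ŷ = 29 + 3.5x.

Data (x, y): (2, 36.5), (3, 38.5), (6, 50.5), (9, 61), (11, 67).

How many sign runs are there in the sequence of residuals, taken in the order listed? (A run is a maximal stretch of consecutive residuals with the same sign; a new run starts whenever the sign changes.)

4 runs

x=2: ŷ = 29 + 3.5·2 = 36; e = 36.5 − 36 = 0.5
x=3: ŷ = 29 + 3.5·3 = 39.5; e = 38.5 − 39.5 = -1
x=6: ŷ = 29 + 3.5·6 = 50; e = 50.5 − 50 = 0.5
x=9: ŷ = 29 + 3.5·9 = 60.5; e = 61 − 60.5 = 0.5
x=11: ŷ = 29 + 3.5·11 = 67.5; e = 67 − 67.5 = -0.5
Signs: + − + + −
Runs: +×1, −×1, +×2, −×1 → 4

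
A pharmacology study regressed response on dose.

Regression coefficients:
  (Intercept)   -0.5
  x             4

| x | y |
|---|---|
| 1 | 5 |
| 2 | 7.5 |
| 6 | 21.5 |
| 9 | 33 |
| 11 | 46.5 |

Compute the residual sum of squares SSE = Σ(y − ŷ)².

SSE = 21.5

x=1: ŷ = -0.5 + 4·1 = 3.5; e = 5 − 3.5 = 1.5
x=2: ŷ = -0.5 + 4·2 = 7.5; e = 7.5 − 7.5 = 0
x=6: ŷ = -0.5 + 4·6 = 23.5; e = 21.5 − 23.5 = -2
x=9: ŷ = -0.5 + 4·9 = 35.5; e = 33 − 35.5 = -2.5
x=11: ŷ = -0.5 + 4·11 = 43.5; e = 46.5 − 43.5 = 3
SSE = 2.25 + 0 + 4 + 6.25 + 9 = 21.5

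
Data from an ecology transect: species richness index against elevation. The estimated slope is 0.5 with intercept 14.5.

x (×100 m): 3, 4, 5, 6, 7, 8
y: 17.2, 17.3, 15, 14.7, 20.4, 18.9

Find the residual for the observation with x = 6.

ŷ = 14.5 + 0.5·6 = 17.5
r = 14.7 − 17.5 = -2.8

r = -2.8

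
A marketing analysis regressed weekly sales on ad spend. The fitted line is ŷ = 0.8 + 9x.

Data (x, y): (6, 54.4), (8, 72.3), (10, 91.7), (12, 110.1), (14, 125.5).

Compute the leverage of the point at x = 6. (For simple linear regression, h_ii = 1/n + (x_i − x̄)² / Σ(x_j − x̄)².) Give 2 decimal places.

x̄ = (6 + 8 + 10 + 12 + 14)/5 = 10
Σ(x − x̄)² = 16 + 4 + 0 + 4 + 16 = 40
h = 1/5 + (-4)²/40 = 0.2 + 0.4 = 0.60

h = 0.60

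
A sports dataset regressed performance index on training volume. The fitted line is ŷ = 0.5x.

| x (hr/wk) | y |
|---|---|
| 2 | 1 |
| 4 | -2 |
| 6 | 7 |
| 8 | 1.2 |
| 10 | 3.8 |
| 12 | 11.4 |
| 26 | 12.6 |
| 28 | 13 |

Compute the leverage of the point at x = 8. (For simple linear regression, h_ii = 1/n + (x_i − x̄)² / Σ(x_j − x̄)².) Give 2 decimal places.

x̄ = (2 + 4 + 6 + 8 + 10 + 12 + 26 + 28)/8 = 12
Σ(x − x̄)² = 100 + 64 + 36 + 16 + 4 + 0 + 196 + 256 = 672
h = 1/8 + (-4)²/672 = 0.125 + 0.0238095 = 0.15

h = 0.15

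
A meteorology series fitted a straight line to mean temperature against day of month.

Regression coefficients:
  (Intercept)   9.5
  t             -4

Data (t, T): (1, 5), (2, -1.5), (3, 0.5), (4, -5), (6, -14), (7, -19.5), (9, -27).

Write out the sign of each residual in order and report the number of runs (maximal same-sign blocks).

t=1: ŷ = 9.5 − 4·1 = 5.5; r = 5 − 5.5 = -0.5
t=2: ŷ = 9.5 − 4·2 = 1.5; r = -1.5 − 1.5 = -3
t=3: ŷ = 9.5 − 4·3 = -2.5; r = 0.5 − (-2.5) = 3
t=4: ŷ = 9.5 − 4·4 = -6.5; r = -5 − (-6.5) = 1.5
t=6: ŷ = 9.5 − 4·6 = -14.5; r = -14 − (-14.5) = 0.5
t=7: ŷ = 9.5 − 4·7 = -18.5; r = -19.5 − (-18.5) = -1
t=9: ŷ = 9.5 − 4·9 = -26.5; r = -27 − (-26.5) = -0.5
Signs: − − + + + − −
Runs: −×2, +×3, −×2 → 3

3 runs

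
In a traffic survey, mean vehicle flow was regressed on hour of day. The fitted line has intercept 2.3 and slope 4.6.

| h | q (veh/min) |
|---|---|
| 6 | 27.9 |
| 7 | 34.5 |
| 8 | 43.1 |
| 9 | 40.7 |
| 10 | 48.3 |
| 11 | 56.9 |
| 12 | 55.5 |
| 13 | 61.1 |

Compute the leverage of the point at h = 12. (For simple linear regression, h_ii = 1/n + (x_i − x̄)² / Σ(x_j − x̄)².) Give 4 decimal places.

h = 0.2738

h̄ = (6 + 7 + 8 + 9 + 10 + 11 + 12 + 13)/8 = 9.5
Σ(h − h̄)² = 12.25 + 6.25 + 2.25 + 0.25 + 0.25 + 2.25 + 6.25 + 12.25 = 42
h = 1/8 + (2.5)²/42 = 0.125 + 0.14881 = 0.2738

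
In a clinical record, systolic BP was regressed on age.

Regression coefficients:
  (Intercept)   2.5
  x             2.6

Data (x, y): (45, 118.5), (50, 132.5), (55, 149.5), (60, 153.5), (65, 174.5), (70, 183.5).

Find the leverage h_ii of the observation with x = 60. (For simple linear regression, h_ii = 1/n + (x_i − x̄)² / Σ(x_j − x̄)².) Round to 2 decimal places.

h = 0.18

x̄ = (45 + 50 + 55 + 60 + 65 + 70)/6 = 57.5
Σ(x − x̄)² = 156.25 + 56.25 + 6.25 + 6.25 + 56.25 + 156.25 = 437.5
h = 1/6 + (2.5)²/437.5 = 0.166667 + 0.0142857 = 0.18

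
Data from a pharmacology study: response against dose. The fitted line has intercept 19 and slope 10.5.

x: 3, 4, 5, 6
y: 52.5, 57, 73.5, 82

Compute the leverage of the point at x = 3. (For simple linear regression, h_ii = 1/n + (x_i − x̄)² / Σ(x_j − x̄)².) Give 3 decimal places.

h = 0.700

x̄ = (3 + 4 + 5 + 6)/4 = 4.5
Σ(x − x̄)² = 2.25 + 0.25 + 0.25 + 2.25 = 5
h = 1/4 + (-1.5)²/5 = 0.25 + 0.45 = 0.700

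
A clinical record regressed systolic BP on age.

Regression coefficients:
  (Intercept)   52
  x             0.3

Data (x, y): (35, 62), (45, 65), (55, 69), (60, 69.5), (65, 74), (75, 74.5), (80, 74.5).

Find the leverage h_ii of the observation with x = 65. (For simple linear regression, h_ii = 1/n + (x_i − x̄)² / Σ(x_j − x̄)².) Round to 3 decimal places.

h = 0.164

x̄ = (35 + 45 + 55 + 60 + 65 + 75 + 80)/7 = 59.2857
Σ(x − x̄)² = 589.796 + 204.082 + 18.3673 + 0.510204 + 32.6531 + 246.939 + 429.082 = 1521.43
h = 1/7 + (5.71429)²/1521.43 = 0.142857 + 0.0214621 = 0.164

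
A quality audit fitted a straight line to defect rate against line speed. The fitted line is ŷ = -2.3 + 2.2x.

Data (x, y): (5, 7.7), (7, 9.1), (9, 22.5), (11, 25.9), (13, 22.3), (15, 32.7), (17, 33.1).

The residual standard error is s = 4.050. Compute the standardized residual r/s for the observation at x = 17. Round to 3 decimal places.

ŷ = -2.3 + 2.2·17 = 35.1
r = 33.1 − 35.1 = -2
r/s = -2 / 4.050 = -0.494

-0.494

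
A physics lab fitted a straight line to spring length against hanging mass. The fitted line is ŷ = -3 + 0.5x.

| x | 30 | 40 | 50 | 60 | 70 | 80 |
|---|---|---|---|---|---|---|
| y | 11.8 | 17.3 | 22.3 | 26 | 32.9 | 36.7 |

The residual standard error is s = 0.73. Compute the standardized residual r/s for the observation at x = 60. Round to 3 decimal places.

-1.370

ŷ = -3 + 0.5·60 = 27
r = 26 − 27 = -1
r/s = -1 / 0.73 = -1.370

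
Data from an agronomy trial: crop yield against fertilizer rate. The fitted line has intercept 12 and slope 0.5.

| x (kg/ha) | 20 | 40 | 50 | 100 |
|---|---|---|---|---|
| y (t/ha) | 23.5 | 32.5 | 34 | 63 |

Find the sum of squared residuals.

x=20: ŷ = 12 + 0.5·20 = 22; r = 23.5 − 22 = 1.5
x=40: ŷ = 12 + 0.5·40 = 32; r = 32.5 − 32 = 0.5
x=50: ŷ = 12 + 0.5·50 = 37; r = 34 − 37 = -3
x=100: ŷ = 12 + 0.5·100 = 62; r = 63 − 62 = 1
SSE = 2.25 + 0.25 + 9 + 1 = 12.5

SSE = 12.5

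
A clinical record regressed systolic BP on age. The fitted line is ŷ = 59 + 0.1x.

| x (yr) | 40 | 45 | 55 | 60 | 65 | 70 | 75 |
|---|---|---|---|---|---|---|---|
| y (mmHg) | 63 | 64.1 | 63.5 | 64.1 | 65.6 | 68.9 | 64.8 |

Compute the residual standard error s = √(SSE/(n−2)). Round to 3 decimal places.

x=40: ŷ = 59 + 0.1·40 = 63; r = 63 − 63 = 0
x=45: ŷ = 59 + 0.1·45 = 63.5; r = 64.1 − 63.5 = 0.6
x=55: ŷ = 59 + 0.1·55 = 64.5; r = 63.5 − 64.5 = -1
x=60: ŷ = 59 + 0.1·60 = 65; r = 64.1 − 65 = -0.9
x=65: ŷ = 59 + 0.1·65 = 65.5; r = 65.6 − 65.5 = 0.1
x=70: ŷ = 59 + 0.1·70 = 66; r = 68.9 − 66 = 2.9
x=75: ŷ = 59 + 0.1·75 = 66.5; r = 64.8 − 66.5 = -1.7
SSE = 0 + 0.36 + 1 + 0.81 + 0.01 + 8.41 + 2.89 = 13.48
s = √(13.48/5) = √2.696 ≈ 1.642

s = 1.642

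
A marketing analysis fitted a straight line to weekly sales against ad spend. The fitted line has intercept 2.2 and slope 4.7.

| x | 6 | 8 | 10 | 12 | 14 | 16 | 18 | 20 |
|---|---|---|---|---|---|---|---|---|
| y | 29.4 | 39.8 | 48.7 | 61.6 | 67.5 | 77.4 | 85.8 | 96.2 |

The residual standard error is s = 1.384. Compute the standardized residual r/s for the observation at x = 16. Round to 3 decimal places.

ŷ = 2.2 + 4.7·16 = 77.4
r = 77.4 − 77.4 = 0
r/s = 0 / 1.384 = 0.000

0.000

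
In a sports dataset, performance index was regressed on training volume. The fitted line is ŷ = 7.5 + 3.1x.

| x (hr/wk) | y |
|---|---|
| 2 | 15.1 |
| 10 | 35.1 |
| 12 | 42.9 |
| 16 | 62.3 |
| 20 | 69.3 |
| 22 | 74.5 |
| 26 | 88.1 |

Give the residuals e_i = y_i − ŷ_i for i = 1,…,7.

1.4, -3.4, -1.8, 5.2, -0.2, -1.2, 0

x=2: ŷ = 7.5 + 3.1·2 = 13.7; e = 15.1 − 13.7 = 1.4
x=10: ŷ = 7.5 + 3.1·10 = 38.5; e = 35.1 − 38.5 = -3.4
x=12: ŷ = 7.5 + 3.1·12 = 44.7; e = 42.9 − 44.7 = -1.8
x=16: ŷ = 7.5 + 3.1·16 = 57.1; e = 62.3 − 57.1 = 5.2
x=20: ŷ = 7.5 + 3.1·20 = 69.5; e = 69.3 − 69.5 = -0.2
x=22: ŷ = 7.5 + 3.1·22 = 75.7; e = 74.5 − 75.7 = -1.2
x=26: ŷ = 7.5 + 3.1·26 = 88.1; e = 88.1 − 88.1 = 0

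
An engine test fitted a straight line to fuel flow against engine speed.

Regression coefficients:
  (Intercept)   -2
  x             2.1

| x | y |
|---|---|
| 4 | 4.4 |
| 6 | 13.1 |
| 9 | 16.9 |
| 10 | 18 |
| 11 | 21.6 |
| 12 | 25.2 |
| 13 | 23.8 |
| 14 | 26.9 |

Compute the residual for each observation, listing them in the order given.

-2, 2.5, 0, -1, 0.5, 2, -1.5, -0.5

x=4: ŷ = -2 + 2.1·4 = 6.4; e = 4.4 − 6.4 = -2
x=6: ŷ = -2 + 2.1·6 = 10.6; e = 13.1 − 10.6 = 2.5
x=9: ŷ = -2 + 2.1·9 = 16.9; e = 16.9 − 16.9 = 0
x=10: ŷ = -2 + 2.1·10 = 19; e = 18 − 19 = -1
x=11: ŷ = -2 + 2.1·11 = 21.1; e = 21.6 − 21.1 = 0.5
x=12: ŷ = -2 + 2.1·12 = 23.2; e = 25.2 − 23.2 = 2
x=13: ŷ = -2 + 2.1·13 = 25.3; e = 23.8 − 25.3 = -1.5
x=14: ŷ = -2 + 2.1·14 = 27.4; e = 26.9 − 27.4 = -0.5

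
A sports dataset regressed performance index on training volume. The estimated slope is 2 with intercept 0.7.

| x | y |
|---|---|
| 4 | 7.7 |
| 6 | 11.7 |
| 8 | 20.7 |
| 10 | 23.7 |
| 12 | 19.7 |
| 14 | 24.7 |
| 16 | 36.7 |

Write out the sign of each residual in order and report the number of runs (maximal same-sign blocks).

4 runs

x=4: ŷ = 0.7 + 2·4 = 8.7; r = 7.7 − 8.7 = -1
x=6: ŷ = 0.7 + 2·6 = 12.7; r = 11.7 − 12.7 = -1
x=8: ŷ = 0.7 + 2·8 = 16.7; r = 20.7 − 16.7 = 4
x=10: ŷ = 0.7 + 2·10 = 20.7; r = 23.7 − 20.7 = 3
x=12: ŷ = 0.7 + 2·12 = 24.7; r = 19.7 − 24.7 = -5
x=14: ŷ = 0.7 + 2·14 = 28.7; r = 24.7 − 28.7 = -4
x=16: ŷ = 0.7 + 2·16 = 32.7; r = 36.7 − 32.7 = 4
Signs: − − + + − − +
Runs: −×2, +×2, −×2, +×1 → 4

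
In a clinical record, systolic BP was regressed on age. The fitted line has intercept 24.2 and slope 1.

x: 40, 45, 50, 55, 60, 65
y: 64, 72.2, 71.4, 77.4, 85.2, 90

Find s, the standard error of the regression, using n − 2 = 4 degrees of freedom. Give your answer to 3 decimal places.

s = 2.332

x=40: ŷ = 24.2 + 40 = 64.2; e = 64 − 64.2 = -0.2
x=45: ŷ = 24.2 + 45 = 69.2; e = 72.2 − 69.2 = 3
x=50: ŷ = 24.2 + 50 = 74.2; e = 71.4 − 74.2 = -2.8
x=55: ŷ = 24.2 + 55 = 79.2; e = 77.4 − 79.2 = -1.8
x=60: ŷ = 24.2 + 60 = 84.2; e = 85.2 − 84.2 = 1
x=65: ŷ = 24.2 + 65 = 89.2; e = 90 − 89.2 = 0.8
SSE = 0.04 + 9 + 7.84 + 3.24 + 1 + 0.64 = 21.76
s = √(21.76/4) = √5.44 ≈ 2.332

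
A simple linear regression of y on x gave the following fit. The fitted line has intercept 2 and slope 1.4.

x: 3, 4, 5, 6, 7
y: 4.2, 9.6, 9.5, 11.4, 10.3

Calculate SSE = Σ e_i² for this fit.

x=3: ŷ = 2 + 1.4·3 = 6.2; e = 4.2 − 6.2 = -2
x=4: ŷ = 2 + 1.4·4 = 7.6; e = 9.6 − 7.6 = 2
x=5: ŷ = 2 + 1.4·5 = 9; e = 9.5 − 9 = 0.5
x=6: ŷ = 2 + 1.4·6 = 10.4; e = 11.4 − 10.4 = 1
x=7: ŷ = 2 + 1.4·7 = 11.8; e = 10.3 − 11.8 = -1.5
SSE = 4 + 4 + 0.25 + 1 + 2.25 = 11.5

SSE = 11.5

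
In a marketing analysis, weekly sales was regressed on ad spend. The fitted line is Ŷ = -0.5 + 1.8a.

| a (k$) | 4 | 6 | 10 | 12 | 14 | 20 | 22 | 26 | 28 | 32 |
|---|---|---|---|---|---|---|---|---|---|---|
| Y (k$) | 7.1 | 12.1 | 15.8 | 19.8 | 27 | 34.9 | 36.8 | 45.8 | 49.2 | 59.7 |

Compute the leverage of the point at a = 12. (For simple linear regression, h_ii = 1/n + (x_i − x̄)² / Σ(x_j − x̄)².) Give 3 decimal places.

h = 0.135

ā = (4 + 6 + 10 + 12 + 14 + 20 + 22 + 26 + 28 + 32)/10 = 17.4
Σ(a − ā)² = 179.56 + 129.96 + 54.76 + 29.16 + 11.56 + 6.76 + 21.16 + 73.96 + 112.36 + 213.16 = 832.4
h = 1/10 + (-5.4)²/832.4 = 0.1 + 0.0350312 = 0.135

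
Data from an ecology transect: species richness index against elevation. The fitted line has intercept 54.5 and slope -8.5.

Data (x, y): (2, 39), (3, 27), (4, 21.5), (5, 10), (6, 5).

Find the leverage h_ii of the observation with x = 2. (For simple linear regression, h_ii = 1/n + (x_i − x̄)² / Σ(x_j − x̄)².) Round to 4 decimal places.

h = 0.6000

x̄ = (2 + 3 + 4 + 5 + 6)/5 = 4
Σ(x − x̄)² = 4 + 1 + 0 + 1 + 4 = 10
h = 1/5 + (-2)²/10 = 0.2 + 0.4 = 0.6000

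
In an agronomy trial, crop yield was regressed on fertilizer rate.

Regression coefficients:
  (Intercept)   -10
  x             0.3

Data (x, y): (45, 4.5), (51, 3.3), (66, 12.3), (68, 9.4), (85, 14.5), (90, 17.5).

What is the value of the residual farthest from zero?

x=45: ŷ = -10 + 0.3·45 = 3.5; e = 4.5 − 3.5 = 1
x=51: ŷ = -10 + 0.3·51 = 5.3; e = 3.3 − 5.3 = -2
x=66: ŷ = -10 + 0.3·66 = 9.8; e = 12.3 − 9.8 = 2.5
x=68: ŷ = -10 + 0.3·68 = 10.4; e = 9.4 − 10.4 = -1
x=85: ŷ = -10 + 0.3·85 = 15.5; e = 14.5 − 15.5 = -1
x=90: ŷ = -10 + 0.3·90 = 17; e = 17.5 − 17 = 0.5
Largest |e| is 2.5 at x = 66, residual 2.5.

e = 2.5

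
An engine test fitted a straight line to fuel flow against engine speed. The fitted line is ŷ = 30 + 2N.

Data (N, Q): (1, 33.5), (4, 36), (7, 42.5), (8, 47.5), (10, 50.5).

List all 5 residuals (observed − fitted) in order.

1.5, -2, -1.5, 1.5, 0.5

N=1: ŷ = 30 + 2·1 = 32; e = 33.5 − 32 = 1.5
N=4: ŷ = 30 + 2·4 = 38; e = 36 − 38 = -2
N=7: ŷ = 30 + 2·7 = 44; e = 42.5 − 44 = -1.5
N=8: ŷ = 30 + 2·8 = 46; e = 47.5 − 46 = 1.5
N=10: ŷ = 30 + 2·10 = 50; e = 50.5 − 50 = 0.5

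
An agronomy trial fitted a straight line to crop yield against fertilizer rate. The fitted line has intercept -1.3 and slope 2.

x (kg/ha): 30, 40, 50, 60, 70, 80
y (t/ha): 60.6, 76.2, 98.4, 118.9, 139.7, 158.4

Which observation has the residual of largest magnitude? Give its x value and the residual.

x=30: ŷ = -1.3 + 2·30 = 58.7; r = 60.6 − 58.7 = 1.9
x=40: ŷ = -1.3 + 2·40 = 78.7; r = 76.2 − 78.7 = -2.5
x=50: ŷ = -1.3 + 2·50 = 98.7; r = 98.4 − 98.7 = -0.3
x=60: ŷ = -1.3 + 2·60 = 118.7; r = 118.9 − 118.7 = 0.2
x=70: ŷ = -1.3 + 2·70 = 138.7; r = 139.7 − 138.7 = 1
x=80: ŷ = -1.3 + 2·80 = 158.7; r = 158.4 − 158.7 = -0.3
Largest |r| is 2.5 at x = 40, residual -2.5.

x = 40, r = -2.5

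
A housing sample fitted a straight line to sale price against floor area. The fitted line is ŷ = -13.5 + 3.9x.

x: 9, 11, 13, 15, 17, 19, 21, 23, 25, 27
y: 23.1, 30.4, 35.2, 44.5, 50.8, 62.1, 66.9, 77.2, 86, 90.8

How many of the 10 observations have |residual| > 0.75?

9

x=9: ŷ = -13.5 + 3.9·9 = 21.6; r = 23.1 − 21.6 = 1.5
x=11: ŷ = -13.5 + 3.9·11 = 29.4; r = 30.4 − 29.4 = 1
x=13: ŷ = -13.5 + 3.9·13 = 37.2; r = 35.2 − 37.2 = -2
x=15: ŷ = -13.5 + 3.9·15 = 45; r = 44.5 − 45 = -0.5
x=17: ŷ = -13.5 + 3.9·17 = 52.8; r = 50.8 − 52.8 = -2
x=19: ŷ = -13.5 + 3.9·19 = 60.6; r = 62.1 − 60.6 = 1.5
x=21: ŷ = -13.5 + 3.9·21 = 68.4; r = 66.9 − 68.4 = -1.5
x=23: ŷ = -13.5 + 3.9·23 = 76.2; r = 77.2 − 76.2 = 1
x=25: ŷ = -13.5 + 3.9·25 = 84; r = 86 − 84 = 2
x=27: ŷ = -13.5 + 3.9·27 = 91.8; r = 90.8 − 91.8 = -1
|r| > 0.75: x=9 (|r|=1.5), x=11 (|r|=1), x=13 (|r|=2), x=17 (|r|=2), x=19 (|r|=1.5), x=21 (|r|=1.5), x=23 (|r|=1), x=25 (|r|=2), x=27 (|r|=1) → 9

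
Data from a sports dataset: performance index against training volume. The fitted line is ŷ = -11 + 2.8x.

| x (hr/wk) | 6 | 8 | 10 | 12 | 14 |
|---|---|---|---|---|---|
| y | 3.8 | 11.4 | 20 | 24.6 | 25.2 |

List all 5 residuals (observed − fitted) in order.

x=6: ŷ = -11 + 2.8·6 = 5.8; r = 3.8 − 5.8 = -2
x=8: ŷ = -11 + 2.8·8 = 11.4; r = 11.4 − 11.4 = 0
x=10: ŷ = -11 + 2.8·10 = 17; r = 20 − 17 = 3
x=12: ŷ = -11 + 2.8·12 = 22.6; r = 24.6 − 22.6 = 2
x=14: ŷ = -11 + 2.8·14 = 28.2; r = 25.2 − 28.2 = -3

-2, 0, 3, 2, -3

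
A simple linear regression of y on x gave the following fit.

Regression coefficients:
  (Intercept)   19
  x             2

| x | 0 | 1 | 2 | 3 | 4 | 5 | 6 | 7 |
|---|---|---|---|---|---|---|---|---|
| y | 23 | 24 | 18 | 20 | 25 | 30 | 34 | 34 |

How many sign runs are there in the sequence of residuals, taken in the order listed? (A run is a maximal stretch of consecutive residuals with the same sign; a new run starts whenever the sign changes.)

x=0: ŷ = 19 + 2·0 = 19; r = 23 − 19 = 4
x=1: ŷ = 19 + 2·1 = 21; r = 24 − 21 = 3
x=2: ŷ = 19 + 2·2 = 23; r = 18 − 23 = -5
x=3: ŷ = 19 + 2·3 = 25; r = 20 − 25 = -5
x=4: ŷ = 19 + 2·4 = 27; r = 25 − 27 = -2
x=5: ŷ = 19 + 2·5 = 29; r = 30 − 29 = 1
x=6: ŷ = 19 + 2·6 = 31; r = 34 − 31 = 3
x=7: ŷ = 19 + 2·7 = 33; r = 34 − 33 = 1
Signs: + + − − − + + +
Runs: +×2, −×3, +×3 → 3

3 runs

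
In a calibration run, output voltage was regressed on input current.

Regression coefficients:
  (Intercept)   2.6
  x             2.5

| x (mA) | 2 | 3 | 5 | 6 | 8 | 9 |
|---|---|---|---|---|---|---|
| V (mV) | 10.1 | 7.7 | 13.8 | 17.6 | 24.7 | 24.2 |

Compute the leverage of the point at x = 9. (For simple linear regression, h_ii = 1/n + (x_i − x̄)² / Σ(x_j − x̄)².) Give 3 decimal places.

x̄ = (2 + 3 + 5 + 6 + 8 + 9)/6 = 5.5
Σ(x − x̄)² = 12.25 + 6.25 + 0.25 + 0.25 + 6.25 + 12.25 = 37.5
h = 1/6 + (3.5)²/37.5 = 0.166667 + 0.326667 = 0.493

h = 0.493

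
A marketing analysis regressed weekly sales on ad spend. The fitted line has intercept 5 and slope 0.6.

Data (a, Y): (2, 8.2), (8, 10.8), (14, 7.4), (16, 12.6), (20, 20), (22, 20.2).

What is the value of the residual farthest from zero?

r = -6

a=2: Ŷ = 5 + 0.6·2 = 6.2; r = 8.2 − 6.2 = 2
a=8: Ŷ = 5 + 0.6·8 = 9.8; r = 10.8 − 9.8 = 1
a=14: Ŷ = 5 + 0.6·14 = 13.4; r = 7.4 − 13.4 = -6
a=16: Ŷ = 5 + 0.6·16 = 14.6; r = 12.6 − 14.6 = -2
a=20: Ŷ = 5 + 0.6·20 = 17; r = 20 − 17 = 3
a=22: Ŷ = 5 + 0.6·22 = 18.2; r = 20.2 − 18.2 = 2
Largest |r| is 6 at a = 14, residual -6.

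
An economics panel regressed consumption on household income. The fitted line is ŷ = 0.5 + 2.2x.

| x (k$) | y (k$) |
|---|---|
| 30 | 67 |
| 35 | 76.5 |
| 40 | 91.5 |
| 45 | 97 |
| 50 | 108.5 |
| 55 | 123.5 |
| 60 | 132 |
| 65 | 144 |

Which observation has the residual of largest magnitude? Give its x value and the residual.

x=30: ŷ = 0.5 + 2.2·30 = 66.5; e = 67 − 66.5 = 0.5
x=35: ŷ = 0.5 + 2.2·35 = 77.5; e = 76.5 − 77.5 = -1
x=40: ŷ = 0.5 + 2.2·40 = 88.5; e = 91.5 − 88.5 = 3
x=45: ŷ = 0.5 + 2.2·45 = 99.5; e = 97 − 99.5 = -2.5
x=50: ŷ = 0.5 + 2.2·50 = 110.5; e = 108.5 − 110.5 = -2
x=55: ŷ = 0.5 + 2.2·55 = 121.5; e = 123.5 − 121.5 = 2
x=60: ŷ = 0.5 + 2.2·60 = 132.5; e = 132 − 132.5 = -0.5
x=65: ŷ = 0.5 + 2.2·65 = 143.5; e = 144 − 143.5 = 0.5
Largest |e| is 3 at x = 40, residual 3.

x = 40, e = 3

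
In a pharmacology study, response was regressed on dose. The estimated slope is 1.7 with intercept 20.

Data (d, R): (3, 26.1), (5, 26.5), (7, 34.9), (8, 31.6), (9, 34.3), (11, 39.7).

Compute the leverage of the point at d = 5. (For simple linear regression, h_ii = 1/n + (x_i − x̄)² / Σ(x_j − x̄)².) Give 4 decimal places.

h = 0.2816

d̄ = (3 + 5 + 7 + 8 + 9 + 11)/6 = 7.16667
Σ(d − d̄)² = 17.3611 + 4.69444 + 0.0277778 + 0.694444 + 3.36111 + 14.6944 = 40.8333
h = 1/6 + (-2.16667)²/40.8333 = 0.166667 + 0.114966 = 0.2816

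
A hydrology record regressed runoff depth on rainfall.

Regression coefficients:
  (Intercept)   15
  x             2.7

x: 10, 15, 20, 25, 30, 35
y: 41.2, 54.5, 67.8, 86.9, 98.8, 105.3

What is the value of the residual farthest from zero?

x=10: ŷ = 15 + 2.7·10 = 42; r = 41.2 − 42 = -0.8
x=15: ŷ = 15 + 2.7·15 = 55.5; r = 54.5 − 55.5 = -1
x=20: ŷ = 15 + 2.7·20 = 69; r = 67.8 − 69 = -1.2
x=25: ŷ = 15 + 2.7·25 = 82.5; r = 86.9 − 82.5 = 4.4
x=30: ŷ = 15 + 2.7·30 = 96; r = 98.8 − 96 = 2.8
x=35: ŷ = 15 + 2.7·35 = 109.5; r = 105.3 − 109.5 = -4.2
Largest |r| is 4.4 at x = 25, residual 4.4.

r = 4.4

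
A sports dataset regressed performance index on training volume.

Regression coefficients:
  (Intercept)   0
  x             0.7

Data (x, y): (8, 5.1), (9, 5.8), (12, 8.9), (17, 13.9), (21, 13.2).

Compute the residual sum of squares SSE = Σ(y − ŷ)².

x=8: ŷ = 0.7·8 = 5.6; e = 5.1 − 5.6 = -0.5
x=9: ŷ = 0.7·9 = 6.3; e = 5.8 − 6.3 = -0.5
x=12: ŷ = 0.7·12 = 8.4; e = 8.9 − 8.4 = 0.5
x=17: ŷ = 0.7·17 = 11.9; e = 13.9 − 11.9 = 2
x=21: ŷ = 0.7·21 = 14.7; e = 13.2 − 14.7 = -1.5
SSE = 0.25 + 0.25 + 0.25 + 4 + 2.25 = 7

SSE = 7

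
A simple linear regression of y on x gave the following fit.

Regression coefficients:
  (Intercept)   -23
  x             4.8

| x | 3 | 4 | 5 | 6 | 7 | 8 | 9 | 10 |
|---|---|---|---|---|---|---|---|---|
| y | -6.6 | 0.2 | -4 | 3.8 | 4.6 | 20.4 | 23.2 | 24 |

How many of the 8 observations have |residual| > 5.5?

x=3: ŷ = -23 + 4.8·3 = -8.6; e = -6.6 − (-8.6) = 2
x=4: ŷ = -23 + 4.8·4 = -3.8; e = 0.2 − (-3.8) = 4
x=5: ŷ = -23 + 4.8·5 = 1; e = -4 − 1 = -5
x=6: ŷ = -23 + 4.8·6 = 5.8; e = 3.8 − 5.8 = -2
x=7: ŷ = -23 + 4.8·7 = 10.6; e = 4.6 − 10.6 = -6
x=8: ŷ = -23 + 4.8·8 = 15.4; e = 20.4 − 15.4 = 5
x=9: ŷ = -23 + 4.8·9 = 20.2; e = 23.2 − 20.2 = 3
x=10: ŷ = -23 + 4.8·10 = 25; e = 24 − 25 = -1
|e| > 5.5: x=7 (|e|=6) → 1

1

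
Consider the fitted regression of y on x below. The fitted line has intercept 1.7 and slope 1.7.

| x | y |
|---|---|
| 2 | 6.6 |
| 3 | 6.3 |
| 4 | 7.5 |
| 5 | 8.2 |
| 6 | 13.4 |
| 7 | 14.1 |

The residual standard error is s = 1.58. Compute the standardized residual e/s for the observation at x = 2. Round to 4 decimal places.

0.9494

ŷ = 1.7 + 1.7·2 = 5.1
e = 6.6 − 5.1 = 1.5
e/s = 1.5 / 1.58 = 0.9494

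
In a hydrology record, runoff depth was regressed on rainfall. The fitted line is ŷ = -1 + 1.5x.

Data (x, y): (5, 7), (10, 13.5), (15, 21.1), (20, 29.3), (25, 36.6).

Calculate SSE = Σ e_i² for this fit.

SSE = 0.76

x=5: ŷ = -1 + 1.5·5 = 6.5; e = 7 − 6.5 = 0.5
x=10: ŷ = -1 + 1.5·10 = 14; e = 13.5 − 14 = -0.5
x=15: ŷ = -1 + 1.5·15 = 21.5; e = 21.1 − 21.5 = -0.4
x=20: ŷ = -1 + 1.5·20 = 29; e = 29.3 − 29 = 0.3
x=25: ŷ = -1 + 1.5·25 = 36.5; e = 36.6 − 36.5 = 0.1
SSE = 0.25 + 0.25 + 0.16 + 0.09 + 0.01 = 0.76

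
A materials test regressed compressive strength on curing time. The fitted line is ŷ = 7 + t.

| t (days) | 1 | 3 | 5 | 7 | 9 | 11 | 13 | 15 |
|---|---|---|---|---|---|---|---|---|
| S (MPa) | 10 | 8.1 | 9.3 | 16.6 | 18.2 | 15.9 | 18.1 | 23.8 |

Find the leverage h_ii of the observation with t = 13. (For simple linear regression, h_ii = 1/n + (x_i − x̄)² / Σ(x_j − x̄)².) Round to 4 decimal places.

t̄ = (1 + 3 + 5 + 7 + 9 + 11 + 13 + 15)/8 = 8
Σ(t − t̄)² = 49 + 25 + 9 + 1 + 1 + 9 + 25 + 49 = 168
h = 1/8 + (5)²/168 = 0.125 + 0.14881 = 0.2738

h = 0.2738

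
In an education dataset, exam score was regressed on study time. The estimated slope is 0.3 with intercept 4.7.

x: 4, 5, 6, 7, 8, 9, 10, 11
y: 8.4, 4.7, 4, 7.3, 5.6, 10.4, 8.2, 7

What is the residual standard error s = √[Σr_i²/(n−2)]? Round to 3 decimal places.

x=4: ŷ = 4.7 + 0.3·4 = 5.9; r = 8.4 − 5.9 = 2.5
x=5: ŷ = 4.7 + 0.3·5 = 6.2; r = 4.7 − 6.2 = -1.5
x=6: ŷ = 4.7 + 0.3·6 = 6.5; r = 4 − 6.5 = -2.5
x=7: ŷ = 4.7 + 0.3·7 = 6.8; r = 7.3 − 6.8 = 0.5
x=8: ŷ = 4.7 + 0.3·8 = 7.1; r = 5.6 − 7.1 = -1.5
x=9: ŷ = 4.7 + 0.3·9 = 7.4; r = 10.4 − 7.4 = 3
x=10: ŷ = 4.7 + 0.3·10 = 7.7; r = 8.2 − 7.7 = 0.5
x=11: ŷ = 4.7 + 0.3·11 = 8; r = 7 − 8 = -1
SSE = 6.25 + 2.25 + 6.25 + 0.25 + 2.25 + 9 + 0.25 + 1 = 27.5
s = √(27.5/6) = √4.58333 ≈ 2.141

s = 2.141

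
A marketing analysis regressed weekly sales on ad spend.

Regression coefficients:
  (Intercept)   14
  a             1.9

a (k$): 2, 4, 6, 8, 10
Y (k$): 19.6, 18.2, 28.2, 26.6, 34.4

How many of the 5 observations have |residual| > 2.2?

3

a=2: Ŷ = 14 + 1.9·2 = 17.8; r = 19.6 − 17.8 = 1.8
a=4: Ŷ = 14 + 1.9·4 = 21.6; r = 18.2 − 21.6 = -3.4
a=6: Ŷ = 14 + 1.9·6 = 25.4; r = 28.2 − 25.4 = 2.8
a=8: Ŷ = 14 + 1.9·8 = 29.2; r = 26.6 − 29.2 = -2.6
a=10: Ŷ = 14 + 1.9·10 = 33; r = 34.4 − 33 = 1.4
|r| > 2.2: a=4 (|r|=3.4), a=6 (|r|=2.8), a=8 (|r|=2.6) → 3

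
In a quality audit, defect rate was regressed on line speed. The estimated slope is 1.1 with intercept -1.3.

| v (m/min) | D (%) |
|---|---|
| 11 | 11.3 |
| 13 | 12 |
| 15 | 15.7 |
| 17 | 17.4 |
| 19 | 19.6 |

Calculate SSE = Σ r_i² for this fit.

v=11: D̂ = -1.3 + 1.1·11 = 10.8; r = 11.3 − 10.8 = 0.5
v=13: D̂ = -1.3 + 1.1·13 = 13; r = 12 − 13 = -1
v=15: D̂ = -1.3 + 1.1·15 = 15.2; r = 15.7 − 15.2 = 0.5
v=17: D̂ = -1.3 + 1.1·17 = 17.4; r = 17.4 − 17.4 = 0
v=19: D̂ = -1.3 + 1.1·19 = 19.6; r = 19.6 − 19.6 = 0
SSE = 0.25 + 1 + 0.25 + 0 + 0 = 1.5

SSE = 1.5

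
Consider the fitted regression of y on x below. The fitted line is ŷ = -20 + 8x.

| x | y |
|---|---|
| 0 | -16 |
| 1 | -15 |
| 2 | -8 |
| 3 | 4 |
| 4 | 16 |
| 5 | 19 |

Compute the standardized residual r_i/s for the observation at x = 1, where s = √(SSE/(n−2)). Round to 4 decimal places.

x=0: ŷ = -20 + 8·0 = -20; r = -16 − (-20) = 4
x=1: ŷ = -20 + 8·1 = -12; r = -15 − (-12) = -3
x=2: ŷ = -20 + 8·2 = -4; r = -8 − (-4) = -4
x=3: ŷ = -20 + 8·3 = 4; r = 4 − 4 = 0
x=4: ŷ = -20 + 8·4 = 12; r = 16 − 12 = 4
x=5: ŷ = -20 + 8·5 = 20; r = 19 − 20 = -1
SSE = 16 + 9 + 16 + 0 + 16 + 1 = 58
s = √(58/4) = 3.80789
r/s = -3 / 3.80789 = -0.7878

-0.7878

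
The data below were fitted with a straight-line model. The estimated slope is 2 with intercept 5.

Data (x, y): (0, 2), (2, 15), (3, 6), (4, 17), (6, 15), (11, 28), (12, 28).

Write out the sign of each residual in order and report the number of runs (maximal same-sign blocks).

7 runs

x=0: ŷ = 5 + 2·0 = 5; r = 2 − 5 = -3
x=2: ŷ = 5 + 2·2 = 9; r = 15 − 9 = 6
x=3: ŷ = 5 + 2·3 = 11; r = 6 − 11 = -5
x=4: ŷ = 5 + 2·4 = 13; r = 17 − 13 = 4
x=6: ŷ = 5 + 2·6 = 17; r = 15 − 17 = -2
x=11: ŷ = 5 + 2·11 = 27; r = 28 − 27 = 1
x=12: ŷ = 5 + 2·12 = 29; r = 28 − 29 = -1
Signs: − + − + − + −
Runs: −×1, +×1, −×1, +×1, −×1, +×1, −×1 → 7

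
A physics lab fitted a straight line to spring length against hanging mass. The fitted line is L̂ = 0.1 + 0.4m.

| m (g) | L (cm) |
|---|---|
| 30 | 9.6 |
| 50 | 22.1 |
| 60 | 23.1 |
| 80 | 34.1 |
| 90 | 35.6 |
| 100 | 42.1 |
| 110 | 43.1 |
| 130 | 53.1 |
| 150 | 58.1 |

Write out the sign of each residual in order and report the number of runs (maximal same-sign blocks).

m=30: L̂ = 0.1 + 0.4·30 = 12.1; r = 9.6 − 12.1 = -2.5
m=50: L̂ = 0.1 + 0.4·50 = 20.1; r = 22.1 − 20.1 = 2
m=60: L̂ = 0.1 + 0.4·60 = 24.1; r = 23.1 − 24.1 = -1
m=80: L̂ = 0.1 + 0.4·80 = 32.1; r = 34.1 − 32.1 = 2
m=90: L̂ = 0.1 + 0.4·90 = 36.1; r = 35.6 − 36.1 = -0.5
m=100: L̂ = 0.1 + 0.4·100 = 40.1; r = 42.1 − 40.1 = 2
m=110: L̂ = 0.1 + 0.4·110 = 44.1; r = 43.1 − 44.1 = -1
m=130: L̂ = 0.1 + 0.4·130 = 52.1; r = 53.1 − 52.1 = 1
m=150: L̂ = 0.1 + 0.4·150 = 60.1; r = 58.1 − 60.1 = -2
Signs: − + − + − + − + −
Runs: −×1, +×1, −×1, +×1, −×1, +×1, −×1, +×1, −×1 → 9

9 runs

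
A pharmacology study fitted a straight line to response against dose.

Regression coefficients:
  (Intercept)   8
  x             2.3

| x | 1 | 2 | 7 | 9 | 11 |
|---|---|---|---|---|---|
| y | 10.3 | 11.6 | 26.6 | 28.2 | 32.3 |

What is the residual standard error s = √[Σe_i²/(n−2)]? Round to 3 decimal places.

x=1: ŷ = 8 + 2.3·1 = 10.3; e = 10.3 − 10.3 = 0
x=2: ŷ = 8 + 2.3·2 = 12.6; e = 11.6 − 12.6 = -1
x=7: ŷ = 8 + 2.3·7 = 24.1; e = 26.6 − 24.1 = 2.5
x=9: ŷ = 8 + 2.3·9 = 28.7; e = 28.2 − 28.7 = -0.5
x=11: ŷ = 8 + 2.3·11 = 33.3; e = 32.3 − 33.3 = -1
SSE = 0 + 1 + 6.25 + 0.25 + 1 = 8.5
s = √(8.5/3) = √2.83333 ≈ 1.683

s = 1.683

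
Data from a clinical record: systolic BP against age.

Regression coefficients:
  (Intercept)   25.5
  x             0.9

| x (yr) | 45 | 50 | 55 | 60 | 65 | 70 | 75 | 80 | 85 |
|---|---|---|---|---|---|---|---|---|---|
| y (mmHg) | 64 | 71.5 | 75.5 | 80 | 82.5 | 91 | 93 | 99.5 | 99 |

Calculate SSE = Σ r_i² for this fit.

SSE = 27

x=45: ŷ = 25.5 + 0.9·45 = 66; r = 64 − 66 = -2
x=50: ŷ = 25.5 + 0.9·50 = 70.5; r = 71.5 − 70.5 = 1
x=55: ŷ = 25.5 + 0.9·55 = 75; r = 75.5 − 75 = 0.5
x=60: ŷ = 25.5 + 0.9·60 = 79.5; r = 80 − 79.5 = 0.5
x=65: ŷ = 25.5 + 0.9·65 = 84; r = 82.5 − 84 = -1.5
x=70: ŷ = 25.5 + 0.9·70 = 88.5; r = 91 − 88.5 = 2.5
x=75: ŷ = 25.5 + 0.9·75 = 93; r = 93 − 93 = 0
x=80: ŷ = 25.5 + 0.9·80 = 97.5; r = 99.5 − 97.5 = 2
x=85: ŷ = 25.5 + 0.9·85 = 102; r = 99 − 102 = -3
SSE = 4 + 1 + 0.25 + 0.25 + 2.25 + 6.25 + 0 + 4 + 9 = 27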